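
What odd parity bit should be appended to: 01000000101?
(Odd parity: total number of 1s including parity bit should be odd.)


Number of 1s in data: 3
Parity bit: 0

0


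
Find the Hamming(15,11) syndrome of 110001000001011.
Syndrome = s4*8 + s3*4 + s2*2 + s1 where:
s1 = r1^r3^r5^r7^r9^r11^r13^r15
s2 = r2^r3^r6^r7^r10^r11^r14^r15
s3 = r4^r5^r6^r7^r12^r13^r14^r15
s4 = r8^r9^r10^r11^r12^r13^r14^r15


s1=0, s2=0, s3=0, s4=1

Syndrome = 8 (error at position 8)


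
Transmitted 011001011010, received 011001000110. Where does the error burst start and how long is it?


XOR: 000000011100

Burst at position 7, length 3


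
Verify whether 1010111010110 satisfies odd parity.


Number of 1s: 8

No, parity error (8 ones)


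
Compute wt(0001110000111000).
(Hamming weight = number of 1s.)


Counting 1s in 0001110000111000

6


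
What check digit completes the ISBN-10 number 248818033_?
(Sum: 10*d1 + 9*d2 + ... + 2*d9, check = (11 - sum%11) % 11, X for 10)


Weighted sum: 237
237 mod 11 = 6

Check digit: 5


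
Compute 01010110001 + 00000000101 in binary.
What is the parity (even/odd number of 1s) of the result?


01010110001 = 689
00000000101 = 5
Sum = 694 = 1010110110
1s count = 6

even parity (6 ones in 1010110110)


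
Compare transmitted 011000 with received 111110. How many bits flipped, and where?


XOR: 100110

3 error(s) at position(s): 0, 3, 4


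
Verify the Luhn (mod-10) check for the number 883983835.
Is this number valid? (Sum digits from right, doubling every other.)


Luhn sum = 60
60 mod 10 = 0

Valid (Luhn sum mod 10 = 0)


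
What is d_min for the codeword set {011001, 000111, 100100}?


Comparing all pairs, minimum distance: 3
Can detect 2 errors, correct 1 errors

3


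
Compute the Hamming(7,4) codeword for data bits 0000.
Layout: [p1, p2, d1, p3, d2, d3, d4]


Parity bits: p1=0, p2=0, p3=0

0000000


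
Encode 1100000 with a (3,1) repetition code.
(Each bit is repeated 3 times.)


Each bit -> 3 copies

111111000000000000000


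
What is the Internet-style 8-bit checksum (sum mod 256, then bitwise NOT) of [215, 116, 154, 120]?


Sum = 605 mod 256 = 93
Complement = 162

162


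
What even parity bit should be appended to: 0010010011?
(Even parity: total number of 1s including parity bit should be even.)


Number of 1s in data: 4
Parity bit: 0

0


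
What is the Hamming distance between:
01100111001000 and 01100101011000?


XOR: 00000010010000
Count of 1s: 2

2


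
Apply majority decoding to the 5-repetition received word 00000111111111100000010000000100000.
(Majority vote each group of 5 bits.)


Groups: 00000, 11111, 11111, 00000, 01000, 00001, 00000
Majority votes: 0110000

0110000


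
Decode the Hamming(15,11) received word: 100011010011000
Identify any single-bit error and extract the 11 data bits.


Syndrome = 13: error at position 13

Data: 01100011100 (corrected bit 13)


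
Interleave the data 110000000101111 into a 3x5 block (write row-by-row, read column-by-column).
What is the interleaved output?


Matrix:
  11000
  00001
  01111
Read columns: 100101001001011

100101001001011


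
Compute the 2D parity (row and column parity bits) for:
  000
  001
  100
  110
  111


Row parities: 01101
Column parities: 100

Row P: 01101, Col P: 100, Corner: 1


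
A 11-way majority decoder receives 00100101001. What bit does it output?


Ones: 4 out of 11
Threshold: 6

0 (4/11 voted 1)


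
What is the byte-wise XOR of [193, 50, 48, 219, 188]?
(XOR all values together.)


XOR chain: 193 ^ 50 ^ 48 ^ 219 ^ 188 = 164

164


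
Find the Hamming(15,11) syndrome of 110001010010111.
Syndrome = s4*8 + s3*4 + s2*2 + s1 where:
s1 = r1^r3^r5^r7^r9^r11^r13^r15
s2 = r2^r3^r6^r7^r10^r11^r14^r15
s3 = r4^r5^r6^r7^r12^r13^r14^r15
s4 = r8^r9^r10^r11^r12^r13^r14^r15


s1=0, s2=1, s3=0, s4=1

Syndrome = 10 (error at position 10)


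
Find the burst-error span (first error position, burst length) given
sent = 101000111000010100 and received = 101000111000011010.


XOR: 000000000000001110

Burst at position 14, length 3


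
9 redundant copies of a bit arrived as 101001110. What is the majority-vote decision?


Ones: 5 out of 9
Threshold: 5

1 (5/9 voted 1)


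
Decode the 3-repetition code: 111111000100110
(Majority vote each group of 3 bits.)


Groups: 111, 111, 000, 100, 110
Majority votes: 11001

11001


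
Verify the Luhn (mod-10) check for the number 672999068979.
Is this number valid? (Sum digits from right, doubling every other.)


Luhn sum = 77
77 mod 10 = 7

Invalid (Luhn sum mod 10 = 7)


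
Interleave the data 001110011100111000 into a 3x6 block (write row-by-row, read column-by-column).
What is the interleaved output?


Matrix:
  001110
  011100
  111000
Read columns: 001011111110100000

001011111110100000


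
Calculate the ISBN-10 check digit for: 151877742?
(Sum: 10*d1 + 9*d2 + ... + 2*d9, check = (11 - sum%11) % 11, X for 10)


Weighted sum: 240
240 mod 11 = 9

Check digit: 2


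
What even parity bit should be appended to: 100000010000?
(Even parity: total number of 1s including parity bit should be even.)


Number of 1s in data: 2
Parity bit: 0

0


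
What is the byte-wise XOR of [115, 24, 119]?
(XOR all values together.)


XOR chain: 115 ^ 24 ^ 119 = 28

28


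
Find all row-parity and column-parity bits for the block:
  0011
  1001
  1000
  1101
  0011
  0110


Row parities: 001100
Column parities: 1010

Row P: 001100, Col P: 1010, Corner: 0


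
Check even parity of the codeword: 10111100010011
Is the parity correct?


Number of 1s: 8

Yes, parity is correct (8 ones)


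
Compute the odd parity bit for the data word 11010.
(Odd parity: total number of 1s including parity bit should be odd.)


Number of 1s in data: 3
Parity bit: 0

0


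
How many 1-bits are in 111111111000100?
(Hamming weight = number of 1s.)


Counting 1s in 111111111000100

10


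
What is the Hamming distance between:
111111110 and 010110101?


XOR: 101001011
Count of 1s: 5

5


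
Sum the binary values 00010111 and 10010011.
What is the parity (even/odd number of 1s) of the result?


00010111 = 23
10010011 = 147
Sum = 170 = 10101010
1s count = 4

even parity (4 ones in 10101010)


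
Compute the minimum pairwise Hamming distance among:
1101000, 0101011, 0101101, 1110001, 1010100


Comparing all pairs, minimum distance: 2
Can detect 1 errors, correct 0 errors

2


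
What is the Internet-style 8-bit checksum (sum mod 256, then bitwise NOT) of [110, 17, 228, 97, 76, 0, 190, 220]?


Sum = 938 mod 256 = 170
Complement = 85

85


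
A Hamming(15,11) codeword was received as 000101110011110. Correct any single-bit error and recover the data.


Syndrome = 9: error at position 9

Data: 00111011110 (corrected bit 9)


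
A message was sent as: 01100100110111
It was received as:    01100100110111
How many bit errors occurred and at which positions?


XOR: 00000000000000

0 errors (received matches sent)


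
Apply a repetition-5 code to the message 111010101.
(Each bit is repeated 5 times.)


Each bit -> 5 copies

111111111111111000001111100000111110000011111


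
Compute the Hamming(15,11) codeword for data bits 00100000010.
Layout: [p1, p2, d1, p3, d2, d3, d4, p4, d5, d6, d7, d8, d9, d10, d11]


Parity bits: p1=0, p2=0, p3=0, p4=1

000001010000010


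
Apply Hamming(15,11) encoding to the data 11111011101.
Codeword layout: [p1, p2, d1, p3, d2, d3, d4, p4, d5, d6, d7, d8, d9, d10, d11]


Parity bits: p1=1, p2=1, p3=0, p4=1

111011111011101


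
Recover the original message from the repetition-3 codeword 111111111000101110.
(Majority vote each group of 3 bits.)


Groups: 111, 111, 111, 000, 101, 110
Majority votes: 111011

111011


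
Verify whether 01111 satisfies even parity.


Number of 1s: 4

Yes, parity is correct (4 ones)


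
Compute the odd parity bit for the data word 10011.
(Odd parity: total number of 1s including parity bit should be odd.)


Number of 1s in data: 3
Parity bit: 0

0


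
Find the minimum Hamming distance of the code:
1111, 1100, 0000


Comparing all pairs, minimum distance: 2
Can detect 1 errors, correct 0 errors

2


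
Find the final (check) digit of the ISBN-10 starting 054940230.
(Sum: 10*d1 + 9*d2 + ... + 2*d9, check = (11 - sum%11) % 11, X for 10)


Weighted sum: 181
181 mod 11 = 5

Check digit: 6


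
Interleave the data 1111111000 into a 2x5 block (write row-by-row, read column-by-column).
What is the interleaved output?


Matrix:
  11111
  11000
Read columns: 1111101010

1111101010


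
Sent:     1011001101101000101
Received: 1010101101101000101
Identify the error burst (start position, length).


XOR: 0001100000000000000

Burst at position 3, length 2


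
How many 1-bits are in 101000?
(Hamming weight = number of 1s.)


Counting 1s in 101000

2


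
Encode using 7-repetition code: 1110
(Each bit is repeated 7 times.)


Each bit -> 7 copies

1111111111111111111110000000


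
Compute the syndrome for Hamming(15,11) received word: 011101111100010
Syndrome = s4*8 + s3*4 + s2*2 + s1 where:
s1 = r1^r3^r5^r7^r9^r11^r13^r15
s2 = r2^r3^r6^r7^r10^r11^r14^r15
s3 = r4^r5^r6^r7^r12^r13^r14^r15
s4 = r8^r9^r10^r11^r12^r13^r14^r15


s1=1, s2=0, s3=0, s4=0

Syndrome = 1 (error at position 1)


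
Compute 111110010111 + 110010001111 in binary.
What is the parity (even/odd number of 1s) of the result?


111110010111 = 3991
110010001111 = 3215
Sum = 7206 = 1110000100110
1s count = 6

even parity (6 ones in 1110000100110)


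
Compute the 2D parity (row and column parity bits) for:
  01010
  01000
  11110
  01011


Row parities: 0101
Column parities: 10111

Row P: 0101, Col P: 10111, Corner: 0


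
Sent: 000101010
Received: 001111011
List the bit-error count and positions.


XOR: 001010001

3 error(s) at position(s): 2, 4, 8


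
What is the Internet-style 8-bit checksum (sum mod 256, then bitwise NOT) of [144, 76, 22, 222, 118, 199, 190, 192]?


Sum = 1163 mod 256 = 139
Complement = 116

116


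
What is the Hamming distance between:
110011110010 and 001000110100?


XOR: 111011000110
Count of 1s: 7

7


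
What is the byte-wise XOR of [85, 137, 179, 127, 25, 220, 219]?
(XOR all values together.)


XOR chain: 85 ^ 137 ^ 179 ^ 127 ^ 25 ^ 220 ^ 219 = 14

14


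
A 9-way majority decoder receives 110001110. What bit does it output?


Ones: 5 out of 9
Threshold: 5

1 (5/9 voted 1)


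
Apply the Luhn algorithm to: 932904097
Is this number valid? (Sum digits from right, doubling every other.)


Luhn sum = 50
50 mod 10 = 0

Valid (Luhn sum mod 10 = 0)


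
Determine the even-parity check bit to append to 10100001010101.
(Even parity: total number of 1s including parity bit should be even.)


Number of 1s in data: 6
Parity bit: 0

0


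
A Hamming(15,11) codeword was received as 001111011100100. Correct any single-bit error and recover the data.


Syndrome = 2: error at position 2

Data: 11101100100 (corrected bit 2)


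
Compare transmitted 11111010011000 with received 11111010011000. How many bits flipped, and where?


XOR: 00000000000000

0 errors (received matches sent)


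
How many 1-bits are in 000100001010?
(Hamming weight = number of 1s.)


Counting 1s in 000100001010

3


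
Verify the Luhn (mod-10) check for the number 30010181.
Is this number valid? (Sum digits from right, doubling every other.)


Luhn sum = 16
16 mod 10 = 6

Invalid (Luhn sum mod 10 = 6)


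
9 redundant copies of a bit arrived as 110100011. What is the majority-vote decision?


Ones: 5 out of 9
Threshold: 5

1 (5/9 voted 1)


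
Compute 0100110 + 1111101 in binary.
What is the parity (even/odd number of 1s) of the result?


0100110 = 38
1111101 = 125
Sum = 163 = 10100011
1s count = 4

even parity (4 ones in 10100011)


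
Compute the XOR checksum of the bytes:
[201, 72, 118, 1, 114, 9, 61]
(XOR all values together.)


XOR chain: 201 ^ 72 ^ 118 ^ 1 ^ 114 ^ 9 ^ 61 = 176

176


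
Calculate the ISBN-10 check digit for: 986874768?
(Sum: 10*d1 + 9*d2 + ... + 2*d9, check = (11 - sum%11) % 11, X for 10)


Weighted sum: 390
390 mod 11 = 5

Check digit: 6


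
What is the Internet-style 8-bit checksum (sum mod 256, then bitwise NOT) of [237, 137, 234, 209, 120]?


Sum = 937 mod 256 = 169
Complement = 86

86


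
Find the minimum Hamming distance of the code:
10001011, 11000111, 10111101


Comparing all pairs, minimum distance: 3
Can detect 2 errors, correct 1 errors

3


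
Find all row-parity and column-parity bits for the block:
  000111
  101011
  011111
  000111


Row parities: 1011
Column parities: 110100

Row P: 1011, Col P: 110100, Corner: 1


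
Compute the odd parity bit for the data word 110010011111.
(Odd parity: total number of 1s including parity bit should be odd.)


Number of 1s in data: 8
Parity bit: 1

1


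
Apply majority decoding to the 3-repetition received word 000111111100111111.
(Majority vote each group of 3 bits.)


Groups: 000, 111, 111, 100, 111, 111
Majority votes: 011011

011011


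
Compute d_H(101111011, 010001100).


XOR: 111110111
Count of 1s: 8

8


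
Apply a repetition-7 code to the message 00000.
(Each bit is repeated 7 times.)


Each bit -> 7 copies

00000000000000000000000000000000000


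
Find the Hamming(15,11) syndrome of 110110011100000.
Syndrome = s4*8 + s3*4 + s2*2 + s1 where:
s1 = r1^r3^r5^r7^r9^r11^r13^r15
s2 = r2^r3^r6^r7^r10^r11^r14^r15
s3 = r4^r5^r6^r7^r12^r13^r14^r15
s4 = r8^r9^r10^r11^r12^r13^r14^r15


s1=1, s2=0, s3=0, s4=1

Syndrome = 9 (error at position 9)


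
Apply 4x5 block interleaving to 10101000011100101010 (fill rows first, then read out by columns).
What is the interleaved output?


Matrix:
  10101
  00001
  11001
  01010
Read columns: 10100011100000011110

10100011100000011110


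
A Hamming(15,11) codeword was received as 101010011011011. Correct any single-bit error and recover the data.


Syndrome = 0: no error detected

Data: 11001011011 (no errors)


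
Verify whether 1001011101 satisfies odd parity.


Number of 1s: 6

No, parity error (6 ones)


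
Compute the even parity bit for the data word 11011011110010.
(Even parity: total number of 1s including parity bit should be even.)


Number of 1s in data: 9
Parity bit: 1

1


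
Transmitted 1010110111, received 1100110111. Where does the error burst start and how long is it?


XOR: 0110000000

Burst at position 1, length 2


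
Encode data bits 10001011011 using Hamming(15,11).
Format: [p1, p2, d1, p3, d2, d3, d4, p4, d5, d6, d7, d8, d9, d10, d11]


Parity bits: p1=0, p2=0, p3=1, p4=1

001100011011011


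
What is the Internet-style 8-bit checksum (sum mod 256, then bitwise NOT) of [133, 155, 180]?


Sum = 468 mod 256 = 212
Complement = 43

43


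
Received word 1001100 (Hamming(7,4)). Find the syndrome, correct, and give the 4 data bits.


Syndrome = 0: no error detected

Data: 0100 (no errors)


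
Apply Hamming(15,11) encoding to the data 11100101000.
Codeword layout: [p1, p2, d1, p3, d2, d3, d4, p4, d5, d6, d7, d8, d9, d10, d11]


Parity bits: p1=0, p2=1, p3=1, p4=0

011111000101000


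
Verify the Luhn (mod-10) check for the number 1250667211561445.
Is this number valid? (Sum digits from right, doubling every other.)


Luhn sum = 50
50 mod 10 = 0

Valid (Luhn sum mod 10 = 0)


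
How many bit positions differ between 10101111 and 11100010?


XOR: 01001101
Count of 1s: 4

4


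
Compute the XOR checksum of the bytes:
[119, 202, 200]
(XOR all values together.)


XOR chain: 119 ^ 202 ^ 200 = 117

117


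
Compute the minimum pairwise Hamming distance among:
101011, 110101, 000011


Comparing all pairs, minimum distance: 2
Can detect 1 errors, correct 0 errors

2


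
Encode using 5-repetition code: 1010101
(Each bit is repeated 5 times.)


Each bit -> 5 copies

11111000001111100000111110000011111


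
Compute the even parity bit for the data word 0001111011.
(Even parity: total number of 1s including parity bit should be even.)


Number of 1s in data: 6
Parity bit: 0

0


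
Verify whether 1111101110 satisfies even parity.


Number of 1s: 8

Yes, parity is correct (8 ones)


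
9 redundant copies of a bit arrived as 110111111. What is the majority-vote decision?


Ones: 8 out of 9
Threshold: 5

1 (8/9 voted 1)


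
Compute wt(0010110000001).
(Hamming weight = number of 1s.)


Counting 1s in 0010110000001

4


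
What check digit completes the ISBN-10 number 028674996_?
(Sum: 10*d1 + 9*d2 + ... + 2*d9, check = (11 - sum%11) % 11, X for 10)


Weighted sum: 261
261 mod 11 = 8

Check digit: 3


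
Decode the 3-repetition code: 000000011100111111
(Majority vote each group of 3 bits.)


Groups: 000, 000, 011, 100, 111, 111
Majority votes: 001011

001011


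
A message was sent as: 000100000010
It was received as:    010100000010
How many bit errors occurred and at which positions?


XOR: 010000000000

1 error(s) at position(s): 1


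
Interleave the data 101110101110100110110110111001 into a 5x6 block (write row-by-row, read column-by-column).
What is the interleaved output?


Matrix:
  101110
  101110
  100110
  110110
  111001
Read columns: 111110001111001111101111000001

111110001111001111101111000001


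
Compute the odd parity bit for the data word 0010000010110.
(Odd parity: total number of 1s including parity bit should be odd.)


Number of 1s in data: 4
Parity bit: 1

1


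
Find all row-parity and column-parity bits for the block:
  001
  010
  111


Row parities: 111
Column parities: 100

Row P: 111, Col P: 100, Corner: 1


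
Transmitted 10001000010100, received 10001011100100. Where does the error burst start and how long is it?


XOR: 00000011110000

Burst at position 6, length 4


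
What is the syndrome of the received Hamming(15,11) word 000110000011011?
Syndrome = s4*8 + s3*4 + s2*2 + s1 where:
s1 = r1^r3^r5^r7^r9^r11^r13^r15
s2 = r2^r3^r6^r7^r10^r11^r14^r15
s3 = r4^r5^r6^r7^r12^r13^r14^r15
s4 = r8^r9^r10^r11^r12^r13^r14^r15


s1=1, s2=1, s3=1, s4=0

Syndrome = 7 (error at position 7)


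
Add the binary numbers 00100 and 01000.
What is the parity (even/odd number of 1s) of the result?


00100 = 4
01000 = 8
Sum = 12 = 1100
1s count = 2

even parity (2 ones in 1100)


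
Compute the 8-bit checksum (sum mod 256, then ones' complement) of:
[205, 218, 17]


Sum = 440 mod 256 = 184
Complement = 71

71


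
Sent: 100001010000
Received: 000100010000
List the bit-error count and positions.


XOR: 100101000000

3 error(s) at position(s): 0, 3, 5


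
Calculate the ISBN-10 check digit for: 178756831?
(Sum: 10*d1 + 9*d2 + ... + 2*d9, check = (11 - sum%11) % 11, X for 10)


Weighted sum: 289
289 mod 11 = 3

Check digit: 8


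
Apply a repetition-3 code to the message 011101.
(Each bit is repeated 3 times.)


Each bit -> 3 copies

000111111111000111


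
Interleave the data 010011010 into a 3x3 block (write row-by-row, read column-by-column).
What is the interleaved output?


Matrix:
  010
  011
  010
Read columns: 000111010

000111010


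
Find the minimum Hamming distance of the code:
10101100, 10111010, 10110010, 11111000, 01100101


Comparing all pairs, minimum distance: 1
Can detect 0 errors, correct 0 errors

1


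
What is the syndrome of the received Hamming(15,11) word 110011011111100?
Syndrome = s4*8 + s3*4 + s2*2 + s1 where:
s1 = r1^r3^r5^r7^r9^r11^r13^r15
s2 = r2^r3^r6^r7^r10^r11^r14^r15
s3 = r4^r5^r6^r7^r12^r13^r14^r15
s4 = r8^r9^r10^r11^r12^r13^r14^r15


s1=1, s2=0, s3=0, s4=0

Syndrome = 1 (error at position 1)


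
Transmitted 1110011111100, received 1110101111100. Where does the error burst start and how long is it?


XOR: 0000110000000

Burst at position 4, length 2


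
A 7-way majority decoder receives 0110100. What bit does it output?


Ones: 3 out of 7
Threshold: 4

0 (3/7 voted 1)


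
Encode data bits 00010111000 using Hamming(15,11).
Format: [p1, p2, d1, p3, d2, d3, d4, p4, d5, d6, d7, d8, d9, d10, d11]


Parity bits: p1=0, p2=1, p3=0, p4=1

010000110111000


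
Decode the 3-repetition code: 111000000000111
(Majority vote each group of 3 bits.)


Groups: 111, 000, 000, 000, 111
Majority votes: 10001

10001


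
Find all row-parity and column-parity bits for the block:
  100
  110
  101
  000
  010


Row parities: 10001
Column parities: 101

Row P: 10001, Col P: 101, Corner: 0


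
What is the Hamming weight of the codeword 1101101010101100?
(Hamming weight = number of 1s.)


Counting 1s in 1101101010101100

9


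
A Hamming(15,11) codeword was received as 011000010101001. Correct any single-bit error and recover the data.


Syndrome = 0: no error detected

Data: 10000101001 (no errors)


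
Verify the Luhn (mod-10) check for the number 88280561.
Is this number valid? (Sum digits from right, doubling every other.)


Luhn sum = 36
36 mod 10 = 6

Invalid (Luhn sum mod 10 = 6)


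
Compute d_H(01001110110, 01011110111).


XOR: 00010000001
Count of 1s: 2

2


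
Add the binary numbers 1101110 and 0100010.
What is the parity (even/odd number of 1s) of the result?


1101110 = 110
0100010 = 34
Sum = 144 = 10010000
1s count = 2

even parity (2 ones in 10010000)


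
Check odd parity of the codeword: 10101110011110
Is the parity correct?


Number of 1s: 9

Yes, parity is correct (9 ones)


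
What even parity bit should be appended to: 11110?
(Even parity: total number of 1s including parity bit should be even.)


Number of 1s in data: 4
Parity bit: 0

0


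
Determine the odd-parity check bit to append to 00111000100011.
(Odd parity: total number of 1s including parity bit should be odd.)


Number of 1s in data: 6
Parity bit: 1

1


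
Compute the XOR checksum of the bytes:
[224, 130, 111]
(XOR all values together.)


XOR chain: 224 ^ 130 ^ 111 = 13

13


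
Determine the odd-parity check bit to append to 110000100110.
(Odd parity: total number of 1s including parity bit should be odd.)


Number of 1s in data: 5
Parity bit: 0

0


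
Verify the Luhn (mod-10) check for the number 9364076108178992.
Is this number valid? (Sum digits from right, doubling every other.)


Luhn sum = 74
74 mod 10 = 4

Invalid (Luhn sum mod 10 = 4)


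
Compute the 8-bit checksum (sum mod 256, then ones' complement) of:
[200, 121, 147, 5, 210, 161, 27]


Sum = 871 mod 256 = 103
Complement = 152

152


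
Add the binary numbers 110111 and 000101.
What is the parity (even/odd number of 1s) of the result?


110111 = 55
000101 = 5
Sum = 60 = 111100
1s count = 4

even parity (4 ones in 111100)


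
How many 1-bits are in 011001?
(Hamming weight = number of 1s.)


Counting 1s in 011001

3


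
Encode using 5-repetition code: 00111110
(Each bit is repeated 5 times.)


Each bit -> 5 copies

0000000000111111111111111111111111100000


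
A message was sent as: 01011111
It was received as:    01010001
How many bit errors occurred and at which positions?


XOR: 00001110

3 error(s) at position(s): 4, 5, 6


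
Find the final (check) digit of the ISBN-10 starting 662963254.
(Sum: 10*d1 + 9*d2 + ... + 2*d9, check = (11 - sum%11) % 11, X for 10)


Weighted sum: 275
275 mod 11 = 0

Check digit: 0


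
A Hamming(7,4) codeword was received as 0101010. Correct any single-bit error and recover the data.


Syndrome = 0: no error detected

Data: 0010 (no errors)


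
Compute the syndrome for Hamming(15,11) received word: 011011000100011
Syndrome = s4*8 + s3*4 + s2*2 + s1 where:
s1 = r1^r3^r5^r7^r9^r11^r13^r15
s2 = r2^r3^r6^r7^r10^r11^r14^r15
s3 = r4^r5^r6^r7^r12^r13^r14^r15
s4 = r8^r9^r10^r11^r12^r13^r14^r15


s1=1, s2=0, s3=0, s4=1

Syndrome = 9 (error at position 9)


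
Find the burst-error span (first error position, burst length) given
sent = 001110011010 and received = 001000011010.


XOR: 000110000000

Burst at position 3, length 2


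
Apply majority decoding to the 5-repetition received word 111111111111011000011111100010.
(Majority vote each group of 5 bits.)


Groups: 11111, 11111, 11011, 00001, 11111, 00010
Majority votes: 111010

111010


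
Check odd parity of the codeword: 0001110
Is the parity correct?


Number of 1s: 3

Yes, parity is correct (3 ones)


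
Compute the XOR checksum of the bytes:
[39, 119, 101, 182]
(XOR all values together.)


XOR chain: 39 ^ 119 ^ 101 ^ 182 = 131

131


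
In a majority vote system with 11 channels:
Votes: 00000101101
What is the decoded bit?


Ones: 4 out of 11
Threshold: 6

0 (4/11 voted 1)


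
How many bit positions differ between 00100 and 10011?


XOR: 10111
Count of 1s: 4

4


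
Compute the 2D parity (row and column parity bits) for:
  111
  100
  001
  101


Row parities: 1110
Column parities: 111

Row P: 1110, Col P: 111, Corner: 1


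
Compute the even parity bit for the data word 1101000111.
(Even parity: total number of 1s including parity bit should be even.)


Number of 1s in data: 6
Parity bit: 0

0


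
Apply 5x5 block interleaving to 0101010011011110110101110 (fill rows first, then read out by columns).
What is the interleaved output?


Matrix:
  01010
  10011
  01111
  01101
  01110
Read columns: 0100010111001111110101110

0100010111001111110101110


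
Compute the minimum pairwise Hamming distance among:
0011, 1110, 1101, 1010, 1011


Comparing all pairs, minimum distance: 1
Can detect 0 errors, correct 0 errors

1


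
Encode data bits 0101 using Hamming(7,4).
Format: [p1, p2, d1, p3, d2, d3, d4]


Parity bits: p1=0, p2=1, p3=0

0100101


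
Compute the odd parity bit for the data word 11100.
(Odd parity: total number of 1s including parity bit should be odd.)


Number of 1s in data: 3
Parity bit: 0

0


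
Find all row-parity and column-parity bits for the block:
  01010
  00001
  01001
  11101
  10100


Row parities: 01000
Column parities: 01011

Row P: 01000, Col P: 01011, Corner: 1


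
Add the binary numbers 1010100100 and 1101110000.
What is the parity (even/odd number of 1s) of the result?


1010100100 = 676
1101110000 = 880
Sum = 1556 = 11000010100
1s count = 4

even parity (4 ones in 11000010100)


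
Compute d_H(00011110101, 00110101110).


XOR: 00101011011
Count of 1s: 6

6


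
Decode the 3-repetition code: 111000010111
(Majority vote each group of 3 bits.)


Groups: 111, 000, 010, 111
Majority votes: 1001

1001


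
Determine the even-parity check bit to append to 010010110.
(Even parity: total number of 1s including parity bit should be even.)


Number of 1s in data: 4
Parity bit: 0

0


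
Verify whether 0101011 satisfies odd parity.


Number of 1s: 4

No, parity error (4 ones)


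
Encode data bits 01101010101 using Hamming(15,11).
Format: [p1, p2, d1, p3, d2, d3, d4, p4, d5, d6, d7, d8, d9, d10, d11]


Parity bits: p1=1, p2=1, p3=0, p4=0

110011001010101


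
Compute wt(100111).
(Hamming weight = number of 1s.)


Counting 1s in 100111

4


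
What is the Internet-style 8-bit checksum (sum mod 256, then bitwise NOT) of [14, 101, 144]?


Sum = 259 mod 256 = 3
Complement = 252

252


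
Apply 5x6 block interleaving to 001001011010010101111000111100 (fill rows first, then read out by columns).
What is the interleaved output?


Matrix:
  001001
  011010
  010101
  111000
  111100
Read columns: 000110111111011001010100010100

000110111111011001010100010100


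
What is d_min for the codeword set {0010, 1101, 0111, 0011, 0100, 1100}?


Comparing all pairs, minimum distance: 1
Can detect 0 errors, correct 0 errors

1


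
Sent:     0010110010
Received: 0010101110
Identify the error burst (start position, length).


XOR: 0000011100

Burst at position 5, length 3


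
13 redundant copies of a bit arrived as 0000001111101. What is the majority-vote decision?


Ones: 6 out of 13
Threshold: 7

0 (6/13 voted 1)


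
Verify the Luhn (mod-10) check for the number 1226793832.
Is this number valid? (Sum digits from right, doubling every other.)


Luhn sum = 50
50 mod 10 = 0

Valid (Luhn sum mod 10 = 0)


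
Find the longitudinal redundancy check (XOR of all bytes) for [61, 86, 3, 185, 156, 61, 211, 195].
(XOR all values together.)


XOR chain: 61 ^ 86 ^ 3 ^ 185 ^ 156 ^ 61 ^ 211 ^ 195 = 96

96


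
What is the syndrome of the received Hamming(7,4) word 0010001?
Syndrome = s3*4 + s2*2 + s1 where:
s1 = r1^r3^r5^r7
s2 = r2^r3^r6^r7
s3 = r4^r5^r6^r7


s1=0, s2=0, s3=1

Syndrome = 4 (error at position 4)


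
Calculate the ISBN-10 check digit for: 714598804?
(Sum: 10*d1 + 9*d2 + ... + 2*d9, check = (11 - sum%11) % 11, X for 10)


Weighted sum: 280
280 mod 11 = 5

Check digit: 6


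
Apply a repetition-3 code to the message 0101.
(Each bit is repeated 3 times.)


Each bit -> 3 copies

000111000111


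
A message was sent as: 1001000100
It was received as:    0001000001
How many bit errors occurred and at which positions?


XOR: 1000000101

3 error(s) at position(s): 0, 7, 9


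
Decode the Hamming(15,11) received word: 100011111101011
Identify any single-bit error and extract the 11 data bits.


Syndrome = 3: error at position 3

Data: 11111101011 (corrected bit 3)


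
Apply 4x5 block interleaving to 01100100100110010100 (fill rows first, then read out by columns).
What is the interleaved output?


Matrix:
  01100
  10010
  01100
  10100
Read columns: 01011010101101000000

01011010101101000000


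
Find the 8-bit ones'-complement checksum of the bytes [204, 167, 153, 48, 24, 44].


Sum = 640 mod 256 = 128
Complement = 127

127


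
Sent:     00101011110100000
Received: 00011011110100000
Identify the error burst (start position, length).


XOR: 00110000000000000

Burst at position 2, length 2


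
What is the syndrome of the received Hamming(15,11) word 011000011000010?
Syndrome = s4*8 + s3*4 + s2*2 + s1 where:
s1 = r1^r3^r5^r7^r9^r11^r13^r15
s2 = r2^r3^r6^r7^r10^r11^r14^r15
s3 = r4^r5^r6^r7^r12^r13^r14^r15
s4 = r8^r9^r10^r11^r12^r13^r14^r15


s1=0, s2=1, s3=1, s4=1

Syndrome = 14 (error at position 14)


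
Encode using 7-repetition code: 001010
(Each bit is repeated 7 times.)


Each bit -> 7 copies

000000000000001111111000000011111110000000


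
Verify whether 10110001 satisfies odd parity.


Number of 1s: 4

No, parity error (4 ones)


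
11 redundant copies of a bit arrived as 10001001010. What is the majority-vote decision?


Ones: 4 out of 11
Threshold: 6

0 (4/11 voted 1)


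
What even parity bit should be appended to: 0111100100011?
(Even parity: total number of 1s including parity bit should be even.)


Number of 1s in data: 7
Parity bit: 1

1


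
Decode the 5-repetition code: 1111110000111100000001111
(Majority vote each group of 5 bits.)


Groups: 11111, 10000, 11110, 00000, 01111
Majority votes: 10101

10101


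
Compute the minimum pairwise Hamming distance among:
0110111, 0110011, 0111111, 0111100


Comparing all pairs, minimum distance: 1
Can detect 0 errors, correct 0 errors

1


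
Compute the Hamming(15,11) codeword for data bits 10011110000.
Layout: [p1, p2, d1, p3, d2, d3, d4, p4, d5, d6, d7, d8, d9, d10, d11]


Parity bits: p1=0, p2=0, p3=1, p4=1

001100111110000


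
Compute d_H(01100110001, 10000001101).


XOR: 11100111100
Count of 1s: 7

7


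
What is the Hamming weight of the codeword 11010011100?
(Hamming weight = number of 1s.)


Counting 1s in 11010011100

6


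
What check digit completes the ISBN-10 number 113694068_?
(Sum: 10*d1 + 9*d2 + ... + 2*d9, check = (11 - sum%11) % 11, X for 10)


Weighted sum: 193
193 mod 11 = 6

Check digit: 5


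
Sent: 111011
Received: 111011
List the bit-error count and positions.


XOR: 000000

0 errors (received matches sent)


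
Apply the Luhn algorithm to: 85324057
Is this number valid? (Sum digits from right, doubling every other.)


Luhn sum = 36
36 mod 10 = 6

Invalid (Luhn sum mod 10 = 6)


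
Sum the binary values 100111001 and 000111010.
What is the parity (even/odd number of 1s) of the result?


100111001 = 313
000111010 = 58
Sum = 371 = 101110011
1s count = 6

even parity (6 ones in 101110011)


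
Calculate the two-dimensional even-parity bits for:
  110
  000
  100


Row parities: 001
Column parities: 010

Row P: 001, Col P: 010, Corner: 1


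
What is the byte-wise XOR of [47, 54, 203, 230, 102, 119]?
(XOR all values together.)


XOR chain: 47 ^ 54 ^ 203 ^ 230 ^ 102 ^ 119 = 37

37


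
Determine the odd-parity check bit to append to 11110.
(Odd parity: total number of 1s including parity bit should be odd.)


Number of 1s in data: 4
Parity bit: 1

1


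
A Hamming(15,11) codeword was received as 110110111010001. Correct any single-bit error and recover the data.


Syndrome = 0: no error detected

Data: 01011010001 (no errors)


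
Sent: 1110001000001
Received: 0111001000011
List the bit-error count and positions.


XOR: 1001000000010

3 error(s) at position(s): 0, 3, 11


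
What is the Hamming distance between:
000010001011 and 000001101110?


XOR: 000011100101
Count of 1s: 5

5


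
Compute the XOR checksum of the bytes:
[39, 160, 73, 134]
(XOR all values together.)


XOR chain: 39 ^ 160 ^ 73 ^ 134 = 72

72


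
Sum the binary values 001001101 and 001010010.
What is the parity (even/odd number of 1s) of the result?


001001101 = 77
001010010 = 82
Sum = 159 = 10011111
1s count = 6

even parity (6 ones in 10011111)


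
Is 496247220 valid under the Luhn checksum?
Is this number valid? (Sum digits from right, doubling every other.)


Luhn sum = 38
38 mod 10 = 8

Invalid (Luhn sum mod 10 = 8)


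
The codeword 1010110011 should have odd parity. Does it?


Number of 1s: 6

No, parity error (6 ones)


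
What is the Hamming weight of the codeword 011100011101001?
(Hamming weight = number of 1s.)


Counting 1s in 011100011101001

8


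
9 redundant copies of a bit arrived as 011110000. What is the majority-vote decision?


Ones: 4 out of 9
Threshold: 5

0 (4/9 voted 1)


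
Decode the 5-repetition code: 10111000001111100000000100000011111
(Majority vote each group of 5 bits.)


Groups: 10111, 00000, 11111, 00000, 00010, 00000, 11111
Majority votes: 1010001

1010001


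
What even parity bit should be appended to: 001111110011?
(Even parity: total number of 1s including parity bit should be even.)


Number of 1s in data: 8
Parity bit: 0

0


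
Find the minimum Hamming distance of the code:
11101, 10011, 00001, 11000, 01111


Comparing all pairs, minimum distance: 2
Can detect 1 errors, correct 0 errors

2


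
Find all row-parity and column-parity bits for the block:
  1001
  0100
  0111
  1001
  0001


Row parities: 01101
Column parities: 0010

Row P: 01101, Col P: 0010, Corner: 1


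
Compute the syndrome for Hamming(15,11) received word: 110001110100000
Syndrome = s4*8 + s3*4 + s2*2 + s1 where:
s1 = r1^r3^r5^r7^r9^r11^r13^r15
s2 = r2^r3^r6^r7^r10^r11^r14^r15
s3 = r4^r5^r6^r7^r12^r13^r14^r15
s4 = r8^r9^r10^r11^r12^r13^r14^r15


s1=0, s2=0, s3=0, s4=0

Syndrome = 0 (no error)


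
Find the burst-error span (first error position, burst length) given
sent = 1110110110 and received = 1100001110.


XOR: 0010111000

Burst at position 2, length 5


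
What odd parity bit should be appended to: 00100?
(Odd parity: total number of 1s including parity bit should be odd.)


Number of 1s in data: 1
Parity bit: 0

0


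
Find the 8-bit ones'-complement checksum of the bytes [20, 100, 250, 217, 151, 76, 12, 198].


Sum = 1024 mod 256 = 0
Complement = 255

255


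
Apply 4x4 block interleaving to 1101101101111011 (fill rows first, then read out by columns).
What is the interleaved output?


Matrix:
  1101
  1011
  0111
  1011
Read columns: 1101101001111111

1101101001111111


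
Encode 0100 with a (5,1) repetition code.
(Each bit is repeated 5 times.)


Each bit -> 5 copies

00000111110000000000


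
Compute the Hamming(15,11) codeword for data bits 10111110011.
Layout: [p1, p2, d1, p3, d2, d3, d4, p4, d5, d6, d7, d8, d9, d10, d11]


Parity bits: p1=1, p2=1, p3=0, p4=1

111001111110011


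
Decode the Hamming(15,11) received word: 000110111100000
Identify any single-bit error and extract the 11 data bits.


Syndrome = 13: error at position 13

Data: 01011100100 (corrected bit 13)


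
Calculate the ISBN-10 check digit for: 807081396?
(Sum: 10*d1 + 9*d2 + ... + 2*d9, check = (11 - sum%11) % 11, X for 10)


Weighted sum: 240
240 mod 11 = 9

Check digit: 2


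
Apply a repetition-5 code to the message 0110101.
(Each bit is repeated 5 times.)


Each bit -> 5 copies

00000111111111100000111110000011111


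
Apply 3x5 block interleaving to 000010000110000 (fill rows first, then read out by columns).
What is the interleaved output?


Matrix:
  00001
  00001
  10000
Read columns: 001000000000110

001000000000110


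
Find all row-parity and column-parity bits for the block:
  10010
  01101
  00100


Row parities: 011
Column parities: 11011

Row P: 011, Col P: 11011, Corner: 0


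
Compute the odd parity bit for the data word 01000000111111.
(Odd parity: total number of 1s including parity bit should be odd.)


Number of 1s in data: 7
Parity bit: 0

0


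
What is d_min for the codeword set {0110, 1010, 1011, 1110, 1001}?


Comparing all pairs, minimum distance: 1
Can detect 0 errors, correct 0 errors

1


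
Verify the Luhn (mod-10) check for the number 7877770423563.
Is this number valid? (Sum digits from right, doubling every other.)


Luhn sum = 65
65 mod 10 = 5

Invalid (Luhn sum mod 10 = 5)


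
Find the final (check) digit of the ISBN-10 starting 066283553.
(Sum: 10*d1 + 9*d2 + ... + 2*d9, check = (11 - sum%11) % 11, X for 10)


Weighted sum: 220
220 mod 11 = 0

Check digit: 0


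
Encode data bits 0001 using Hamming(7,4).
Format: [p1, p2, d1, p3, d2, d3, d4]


Parity bits: p1=1, p2=1, p3=1

1101001


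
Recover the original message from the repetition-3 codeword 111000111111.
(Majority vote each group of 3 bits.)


Groups: 111, 000, 111, 111
Majority votes: 1011

1011


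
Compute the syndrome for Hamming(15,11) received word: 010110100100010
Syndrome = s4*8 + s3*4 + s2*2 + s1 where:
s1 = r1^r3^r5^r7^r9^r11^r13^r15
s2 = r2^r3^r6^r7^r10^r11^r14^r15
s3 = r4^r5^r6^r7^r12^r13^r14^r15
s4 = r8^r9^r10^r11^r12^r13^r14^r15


s1=0, s2=0, s3=0, s4=0

Syndrome = 0 (no error)


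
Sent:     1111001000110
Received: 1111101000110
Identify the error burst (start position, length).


XOR: 0000100000000

Burst at position 4, length 1


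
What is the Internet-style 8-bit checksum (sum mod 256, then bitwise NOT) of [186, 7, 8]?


Sum = 201 mod 256 = 201
Complement = 54

54


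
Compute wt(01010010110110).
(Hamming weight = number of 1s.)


Counting 1s in 01010010110110

7


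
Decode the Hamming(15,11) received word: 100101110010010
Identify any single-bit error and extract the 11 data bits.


Syndrome = 9: error at position 9

Data: 00111010010 (corrected bit 9)


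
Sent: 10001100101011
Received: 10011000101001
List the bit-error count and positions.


XOR: 00010100000010

3 error(s) at position(s): 3, 5, 12


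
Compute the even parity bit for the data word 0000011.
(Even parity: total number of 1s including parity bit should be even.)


Number of 1s in data: 2
Parity bit: 0

0
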